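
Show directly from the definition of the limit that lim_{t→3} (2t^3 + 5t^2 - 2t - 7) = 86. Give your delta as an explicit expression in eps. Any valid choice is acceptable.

Let eps > 0 be given. We want delta > 0 such that 0 < |t − 3| < delta implies |(2t^3 + 5t^2 - 2t - 7) − 86| < eps.
(2t^3 + 5t^2 - 2t - 7) − 86 = 2t^3 + 5t^2 - 2t - 93 = (t − 3)(2t^2 + 11t + 31).
So |(2t^3 + 5t^2 - 2t - 7) − 86| = |t − 3|·|2t^2 + 11t + 31|.
Require delta ≤ 1. Then |t − 3| < 1 gives |t| < 4, and by the triangle inequality |2t^2 + 11t + 31| ≤ 2·4^2 + 11·4 + 31 = 107.
Hence |(2t^3 + 5t^2 - 2t - 7) − 86| ≤ 107|t − 3| < eps provided |t − 3| < eps/107.
Choosing delta = min(1, eps/107) ensures both conditions, hence |(2t^3 + 5t^2 - 2t - 7) − 86| < eps.

delta = min(1, eps/107)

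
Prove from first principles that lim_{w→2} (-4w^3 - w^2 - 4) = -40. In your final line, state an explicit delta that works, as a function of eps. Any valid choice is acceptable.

Let eps > 0 be given. We want delta > 0 such that 0 < |w − 2| < delta implies |(-4w^3 - w^2 - 4) + 40| < eps.
(-4w^3 - w^2 - 4) + 40 = -4w^3 - w^2 + 36 = (w − 2)(-4w^2 - 9w - 18).
So |(-4w^3 - w^2 - 4) + 40| = |w − 2|·|-4w^2 - 9w - 18|.
Require delta ≤ 1. Then |w − 2| < 1 gives |w| < 3, and by the triangle inequality |-4w^2 - 9w - 18| ≤ 4·3^2 + 9·3 + 18 = 81.
Hence |(-4w^3 - w^2 - 4) + 40| ≤ 81|w − 2| < eps provided |w − 2| < eps/81.
Choosing delta = min(1, eps/81) ensures both conditions, hence |(-4w^3 - w^2 - 4) + 40| < eps.

delta = min(1, eps/81)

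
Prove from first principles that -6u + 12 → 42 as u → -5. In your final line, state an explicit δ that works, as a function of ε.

Let ε > 0 be given. We need δ > 0 so that 0 < |u + 5| < δ implies |(-6u + 12) − 42| < ε.
|(-6u + 12) − 42| = |-6u - 30| = 6|u + 5|.
Thus it suffices that |u + 5| < ε/6.
Choosing δ = ε/6 gives |(-6u + 12) − 42| = 6|u + 5| < ε whenever |u + 5| < δ.

δ = ε/6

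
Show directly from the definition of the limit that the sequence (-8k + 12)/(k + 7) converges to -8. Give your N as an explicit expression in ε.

Suppose ε > 0. For k ≥ 1, |(-8k + 12)/(k + 7) + 8| = |68|/((k + 7)) = 68/((k + 7)).
Since k + 7 ≥ k for k ≥ 1, this is ≤ 68/(k) = 68/k.
So |(-8k + 12)/(k + 7) + 8| < ε whenever k > 68/ε.
Take N = 68/ε. If k > N then |(-8k + 12)/(k + 7) + 8| ≤ 68/k < ε.

N = 68/ε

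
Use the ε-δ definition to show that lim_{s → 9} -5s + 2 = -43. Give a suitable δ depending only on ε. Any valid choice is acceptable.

Let ε > 0 be given. We need δ > 0 so that 0 < |s − 9| < δ implies |(-5s + 2) + 43| < ε.
|(-5s + 2) + 43| = |-5s + 45| = 5|s − 9|.
Thus it suffices that |s − 9| < ε/5.
Take δ = ε/5. If 0 < |s − 9| < δ then |(-5s + 2) + 43| = 5|s − 9| < 5·(ε/5) = ε.

δ = ε/5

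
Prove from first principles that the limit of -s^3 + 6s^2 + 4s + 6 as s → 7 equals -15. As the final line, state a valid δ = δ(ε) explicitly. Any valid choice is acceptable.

δ = min(1, ε/75)

Let ε > 0 be given. We want δ > 0 such that 0 < |s − 7| < δ implies |(-s^3 + 6s^2 + 4s + 6) + 15| < ε.
(-s^3 + 6s^2 + 4s + 6) + 15 = -s^3 + 6s^2 + 4s + 21 = (s − 7)(-s^2 - s - 3).
So |(-s^3 + 6s^2 + 4s + 6) + 15| = |s − 7|·|-s^2 - s - 3|.
Require δ ≤ 1. Then |s − 7| < 1 gives |s| < 8, and by the triangle inequality |-s^2 - s - 3| ≤ 8^2 + 8 + 3 = 75.
Hence |(-s^3 + 6s^2 + 4s + 6) + 15| ≤ 75|s − 7| < ε provided |s − 7| < ε/75.
Take δ = min(1, ε/75). Then 0 < |s − 7| < δ gives both |s − 7| < 1 and |s − 7| < ε/75, so |(-s^3 + 6s^2 + 4s + 6) + 15| < ε.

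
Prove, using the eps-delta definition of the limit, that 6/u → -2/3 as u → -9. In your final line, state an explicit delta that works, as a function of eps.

Let eps > 0. We seek delta > 0 such that 0 < |u + 9| < delta implies |6/u + 2/3| < eps.
|6/u + 2/3| = 6·|-9 − u|/(9·|u|) = 6|u + 9|/(9|u|).
Restrict delta ≤ 9/2. Then |u + 9| < 9/2 gives |u| > 9/2, so 9|u| > 81/2.
Then |6/u + 2/3| < 6|u + 9|/(81/2), which is < eps when |u + 9| < (27/4)eps.
Take delta = min(9/2, (27/4)eps). Then 0 < |u + 9| < delta gives both |u + 9| < 9/2 and |u + 9| < (27/4)eps, so |6/u + 2/3| < eps.

delta = min(9/2, (27/4)eps)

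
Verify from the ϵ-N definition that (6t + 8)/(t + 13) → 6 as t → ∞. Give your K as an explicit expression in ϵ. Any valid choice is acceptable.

Let ϵ > 0 be given. We seek K > 0 such that t > K implies |(6t + 8)/(t + 13) − 6| < ϵ.
(6t + 8)/(t + 13) − 6 = ((6t + 8) − 6(t + 13)) / ((t + 13)) = -70/((t + 13)).
For t > 0 we have t + 13 > t, so |(6t + 8)/(t + 13) − 6| = 70/((t + 13)) < 70/(t) = 70/t.
Thus |(6t + 8)/(t + 13) − 6| < ϵ whenever t > 70/ϵ.
Take K = 70/ϵ. If t > K then |(6t + 8)/(t + 13) − 6| < 70/t < ϵ.

K = 70/ϵ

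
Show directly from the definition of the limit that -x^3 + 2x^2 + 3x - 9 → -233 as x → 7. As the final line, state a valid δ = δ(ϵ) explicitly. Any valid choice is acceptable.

Fix ϵ > 0. We want δ > 0 such that 0 < |x − 7| < δ implies |(-x^3 + 2x^2 + 3x - 9) + 233| < ϵ.
(-x^3 + 2x^2 + 3x - 9) + 233 = -x^3 + 2x^2 + 3x + 224 = (x − 7)(-x^2 - 5x - 32).
So |(-x^3 + 2x^2 + 3x - 9) + 233| = |x − 7|·|-x^2 - 5x - 32|.
Require δ ≤ 1. Then |x − 7| < 1 gives |x| < 8, and by the triangle inequality |-x^2 - 5x - 32| ≤ 8^2 + 5·8 + 32 = 136.
Hence |(-x^3 + 2x^2 + 3x - 9) + 233| ≤ 136|x − 7| < ϵ provided |x − 7| < ϵ/136.
Choosing δ = min(1, ϵ/136) ensures both conditions, hence |(-x^3 + 2x^2 + 3x - 9) + 233| < ϵ.

δ = min(1, ϵ/136)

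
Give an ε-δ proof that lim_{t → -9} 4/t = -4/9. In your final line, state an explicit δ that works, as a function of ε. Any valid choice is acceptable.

δ = min(9/2, (81/8)ε)

Let ε > 0 be given. We seek δ > 0 such that 0 < |t + 9| < δ implies |4/t + 4/9| < ε.
|4/t + 4/9| = 4·|-9 − t|/(9·|t|) = 4|t + 9|/(9|t|).
Require δ ≤ 9/2 so that |t| > 9 − 9/2 = 9/2, hence 9|t| > 81/2.
Then |4/t + 4/9| < 4|t + 9|/(81/2), which is < ε when |t + 9| < (81/8)ε.
Take δ = min(9/2, (81/8)ε). Then 0 < |t + 9| < δ gives both |t + 9| < 9/2 and |t + 9| < (81/8)ε, so |4/t + 4/9| < ε.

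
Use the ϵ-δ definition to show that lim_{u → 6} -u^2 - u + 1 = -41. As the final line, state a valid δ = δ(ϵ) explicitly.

δ = min(2, ϵ/15)

Let ϵ > 0. We want δ > 0 such that 0 < |u − 6| < δ implies |(-u^2 - u + 1) + 41| < ϵ.
(-u^2 - u + 1) + 41 = -u^2 - u + 42 = (u − 6)(-u - 7).
So |(-u^2 - u + 1) + 41| = |u − 6|·|-u - 7|.
Assume first that |u − 6| < 2, so |u| < 8. Then |-u - 7| ≤ 8 + 7 = 15.
Hence |(-u^2 - u + 1) + 41| ≤ 15|u − 6| < ϵ provided |u − 6| < ϵ/15.
Take δ = min(2, ϵ/15). Then 0 < |u − 6| < δ gives both |u − 6| < 2 and |u − 6| < ϵ/15, so |(-u^2 - u + 1) + 41| < ϵ.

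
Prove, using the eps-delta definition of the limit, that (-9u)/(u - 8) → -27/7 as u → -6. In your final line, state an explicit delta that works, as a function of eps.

Suppose eps > 0. We want delta > 0 with 0 < |u + 6| < delta ⇒ |(-9u)/(u - 8) + 27/7| < eps.
Combining over a common denominator, (-9u)/(u - 8) + 27/7 = [(-9u)·(-14) − 54·(u - 8)] / [(-14)·(u - 8)] = 72(u + 6) / ((-14)(u - 8)).
So |(-9u)/(u - 8) + 27/7| = 72|u + 6| / (14·|u − 8|).
Require delta ≤ 7, so |u − 8| ≥ |-14| − |u + 6| > 14 − 7 = 7.
Hence |(-9u)/(u - 8) + 27/7| < 72|u + 6|/(14·7) = (36/49)|u + 6|, which is < eps once |u + 6| < (49/36)eps.
Take delta = min(7, (49/36)eps). Then 0 < |u + 6| < delta forces both bounds, so |(-9u)/(u - 8) + 27/7| < eps.

delta = min(7, (49/36)eps)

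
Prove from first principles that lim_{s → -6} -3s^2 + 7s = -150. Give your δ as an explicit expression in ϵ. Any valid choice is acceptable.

Let ϵ > 0. We want δ > 0 such that 0 < |s + 6| < δ implies |(-3s^2 + 7s) + 150| < ϵ.
(-3s^2 + 7s) + 150 = -3s^2 + 7s + 150 = (s + 6)(-3s + 25).
So |(-3s^2 + 7s) + 150| = |s + 6|·|-3s + 25|.
Require δ ≤ 1. Then |s + 6| < 1 gives |s| < 7, and by the triangle inequality |-3s + 25| ≤ 3·7 + 25 = 46.
Hence |(-3s^2 + 7s) + 150| ≤ 46|s + 6| < ϵ provided |s + 6| < ϵ/46.
Choosing δ = min(1, ϵ/46) ensures both conditions, hence |(-3s^2 + 7s) + 150| < ϵ.

δ = min(1, ϵ/46)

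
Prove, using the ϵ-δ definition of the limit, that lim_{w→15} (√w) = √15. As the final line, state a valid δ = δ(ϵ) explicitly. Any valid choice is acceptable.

Let ϵ > 0. We want δ > 0 such that 0 < |w − 15| < δ implies |√w − √15| < ϵ.
Rationalise: √w − √15 = (w − 15)/(√w + √15), so |√w − √15| = |w − 15|/(√w + √15).
Restrict δ ≤ 15 so that |w − 15| < 15 forces w > 0, and then √w + √15 > √15.
Hence |√w − √15| < |w − 15|/√15, which is < ϵ once |w − 15| < √15·ϵ.
Take δ = min(15, √15·ϵ). If 0 < |w − 15| < δ then w > 0 and |√w − √15| < |w − 15|/√15 < ϵ.

δ = min(15, √15·ϵ)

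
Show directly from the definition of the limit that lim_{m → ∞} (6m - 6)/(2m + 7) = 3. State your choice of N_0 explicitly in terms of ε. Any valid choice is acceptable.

Let ε > 0 be given. For m ≥ 1, |(6m - 6)/(2m + 7) − 3| = |-54|/(2(2m + 7)) = 54/(2(2m + 7)).
Since 2m + 7 ≥ 2m for m ≥ 1, this is ≤ 54/(2·2m) = (27/2)/m.
So |(6m - 6)/(2m + 7) − 3| < ε whenever m > (27/2)/ε.
Take N_0 = (27/2)/ε. If m > N_0 then |(6m - 6)/(2m + 7) − 3| ≤ (27/2)/m < ε.

N_0 = (27/2)/ε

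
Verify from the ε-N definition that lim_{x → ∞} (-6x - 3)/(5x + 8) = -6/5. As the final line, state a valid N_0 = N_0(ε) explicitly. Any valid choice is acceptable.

Let ε > 0. We seek N_0 > 0 such that x > N_0 implies |(-6x - 3)/(5x + 8) + 6/5| < ε.
(-6x - 3)/(5x + 8) + 6/5 = (5(-6x - 3) − (-6)(5x + 8)) / (5(5x + 8)) = 33/(5(5x + 8)).
For x > 0 we have 5x + 8 > 5x, so |(-6x - 3)/(5x + 8) + 6/5| = 33/(5(5x + 8)) < 33/(5·5x) = (33/25)/x.
Thus |(-6x - 3)/(5x + 8) + 6/5| < ε whenever x > (33/25)/ε.
Take N_0 = (33/25)/ε. If x > N_0 then |(-6x - 3)/(5x + 8) + 6/5| < (33/25)/x < ε.

N_0 = (33/25)/ε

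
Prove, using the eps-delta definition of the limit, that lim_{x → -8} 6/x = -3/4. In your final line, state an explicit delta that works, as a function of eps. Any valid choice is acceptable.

delta = min(4, (16/3)eps)

Fix eps > 0. We seek delta > 0 such that 0 < |x + 8| < delta implies |6/x + 3/4| < eps.
|6/x + 3/4| = 6·|-8 − x|/(8·|x|) = 6|x + 8|/(8|x|).
Require delta ≤ 4 so that |x| > 8 − 4 = 4, hence 8|x| > 32.
Then |6/x + 3/4| < 6|x + 8|/32, which is < eps when |x + 8| < (16/3)eps.
Take delta = min(4, (16/3)eps). Then 0 < |x + 8| < delta gives both |x + 8| < 4 and |x + 8| < (16/3)eps, so |6/x + 3/4| < eps.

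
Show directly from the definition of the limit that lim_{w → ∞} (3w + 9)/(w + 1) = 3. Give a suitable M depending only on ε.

M = 6/ε

Suppose ε > 0. We seek M > 0 such that w > M implies |(3w + 9)/(w + 1) − 3| < ε.
(3w + 9)/(w + 1) − 3 = ((3w + 9) − 3(w + 1)) / ((w + 1)) = 6/((w + 1)).
For w > 0 we have w + 1 > w, so |(3w + 9)/(w + 1) − 3| = 6/((w + 1)) < 6/(w) = 6/w.
Thus |(3w + 9)/(w + 1) − 3| < ε whenever w > 6/ε.
Take M = 6/ε. If w > M then |(3w + 9)/(w + 1) − 3| < 6/w < ε.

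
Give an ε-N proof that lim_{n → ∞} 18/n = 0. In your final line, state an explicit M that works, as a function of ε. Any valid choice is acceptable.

Let ε > 0. For n ≥ 1, |18/n − 0| = 18/(n) ≤ 18/n.
We need 18/n < ε, i.e. n > 18/ε.
Take M = 18/ε. If n > M then |18/n| ≤ 18/n < ε.

M = 18/ε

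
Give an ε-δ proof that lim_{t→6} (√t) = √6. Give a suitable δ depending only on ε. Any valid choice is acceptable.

δ = min(6, √6·ε)

Fix ε > 0. We want δ > 0 such that 0 < |t − 6| < δ implies |√t − √6| < ε.
Multiplying by the conjugate, |√t − √6| = |t − 6|/(√t + √6).
Restrict δ ≤ 6 so that |t − 6| < 6 forces t > 0, and then √t + √6 > √6.
Hence |√t − √6| < |t − 6|/√6, which is < ε once |t − 6| < √6·ε.
Take δ = min(6, √6·ε). If 0 < |t − 6| < δ then t > 0 and |√t − √6| < |t − 6|/√6 < ε.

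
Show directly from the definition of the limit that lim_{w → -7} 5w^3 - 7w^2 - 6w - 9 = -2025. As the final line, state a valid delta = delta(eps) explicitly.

Fix eps > 0. We want delta > 0 such that 0 < |w + 7| < delta implies |(5w^3 - 7w^2 - 6w - 9) + 2025| < eps.
(5w^3 - 7w^2 - 6w - 9) + 2025 = 5w^3 - 7w^2 - 6w + 2016 = (w + 7)(5w^2 - 42w + 288).
So |(5w^3 - 7w^2 - 6w - 9) + 2025| = |w + 7|·|5w^2 - 42w + 288|.
Assume first that |w + 7| < 1, so |w| < 8. Then |5w^2 - 42w + 288| ≤ 5·8^2 + 42·8 + 288 = 944.
Hence |(5w^3 - 7w^2 - 6w - 9) + 2025| ≤ 944|w + 7| < eps provided |w + 7| < eps/944.
Take delta = min(1, eps/944). Then 0 < |w + 7| < delta gives both |w + 7| < 1 and |w + 7| < eps/944, so |(5w^3 - 7w^2 - 6w - 9) + 2025| < eps.

delta = min(1, eps/944)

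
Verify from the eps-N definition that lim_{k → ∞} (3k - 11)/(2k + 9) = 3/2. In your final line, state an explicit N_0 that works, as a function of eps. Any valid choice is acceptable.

Let eps > 0 be given. For k ≥ 1, |(3k - 11)/(2k + 9) − (3/2)| = |-49|/(2(2k + 9)) = 49/(2(2k + 9)).
Since 2k + 9 ≥ 2k for k ≥ 1, this is ≤ 49/(2·2k) = (49/4)/k.
So |(3k - 11)/(2k + 9) − (3/2)| < eps whenever k > (49/4)/eps.
Take N_0 = (49/4)/eps. If k > N_0 then |(3k - 11)/(2k + 9) − (3/2)| ≤ (49/4)/k < eps.

N_0 = (49/4)/eps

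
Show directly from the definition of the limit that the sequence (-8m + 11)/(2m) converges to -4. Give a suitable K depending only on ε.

Let ε > 0 be given. For m ≥ 1, |(-8m + 11)/(2m) + 4| = |22|/(2(2m)) = 22/(2(2m)).
Since 2m ≥ 2m for m ≥ 1, this is ≤ 22/(2·2m) = (11/2)/m.
So |(-8m + 11)/(2m) + 4| < ε whenever m > (11/2)/ε.
Take K = (11/2)/ε. If m > K then |(-8m + 11)/(2m) + 4| ≤ (11/2)/m < ε.

K = (11/2)/ε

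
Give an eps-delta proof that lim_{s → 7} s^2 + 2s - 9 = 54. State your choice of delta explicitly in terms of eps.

delta = min(2, eps/18)

Let eps > 0 be given. We want delta > 0 such that 0 < |s − 7| < delta implies |(s^2 + 2s - 9) − 54| < eps.
(s^2 + 2s - 9) − 54 = s^2 + 2s - 63 = (s − 7)(s + 9).
So |(s^2 + 2s - 9) − 54| = |s − 7|·|s + 9|.
Require delta ≤ 2. Then |s − 7| < 2 gives |s| < 9, and by the triangle inequality |s + 9| ≤ 9 + 9 = 18.
Hence |(s^2 + 2s - 9) − 54| ≤ 18|s − 7| < eps provided |s − 7| < eps/18.
Choosing delta = min(2, eps/18) ensures both conditions, hence |(s^2 + 2s - 9) − 54| < eps.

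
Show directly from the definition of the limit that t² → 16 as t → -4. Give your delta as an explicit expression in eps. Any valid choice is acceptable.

Fix eps > 0. We seek delta > 0 with 0 < |t + 4| < delta ⇒ |t² − 16| < eps.
Factor: t² − 16 = (t + 4)(t - 4), so |t² − 16| = |t + 4|·|t - 4|.
Restrict delta ≤ 1. Then |t + 4| < 1 gives |t| < 5, so by the triangle inequality |t - 4| ≤ 5 + 4 = 9.
Hence |t² − 16| ≤ 9|t + 4|, which is < eps once |t + 4| < eps/9.
Take delta = min(1, eps/9). If 0 < |t + 4| < delta then both bounds hold and |t² − 16| ≤ 9|t + 4| < 9·(eps/9) = eps.

delta = min(1, eps/9)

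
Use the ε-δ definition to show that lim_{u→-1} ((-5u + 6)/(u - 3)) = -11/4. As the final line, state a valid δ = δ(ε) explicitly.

δ = min(2, (8/9)ε)

Let ε > 0 be given. We want δ > 0 with 0 < |u + 1| < δ ⇒ |(-5u + 6)/(u - 3) + 11/4| < ε.
Combining over a common denominator, (-5u + 6)/(u - 3) + 11/4 = [(-5u + 6)·(-4) − 11·(u - 3)] / [(-4)·(u - 3)] = 9(u + 1) / ((-4)(u - 3)).
So |(-5u + 6)/(u - 3) + 11/4| = 9|u + 1| / (4·|u − 3|).
Require δ ≤ 2, so |u − 3| ≥ |-4| − |u + 1| > 4 − 2 = 2.
Hence |(-5u + 6)/(u - 3) + 11/4| < 9|u + 1|/(4·2) = (9/8)|u + 1|, which is < ε once |u + 1| < (8/9)ε.
Take δ = min(2, (8/9)ε). Then 0 < |u + 1| < δ forces both bounds, so |(-5u + 6)/(u - 3) + 11/4| < ε.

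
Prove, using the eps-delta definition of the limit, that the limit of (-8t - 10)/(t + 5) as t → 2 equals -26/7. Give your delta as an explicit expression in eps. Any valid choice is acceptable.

delta = min(7/2, (49/60)eps)

Suppose eps > 0. We want delta > 0 with 0 < |t − 2| < delta ⇒ |(-8t - 10)/(t + 5) + 26/7| < eps.
Combining over a common denominator, (-8t - 10)/(t + 5) + 26/7 = [(-8t - 10)·7 − (-26)·(t + 5)] / [7·(t + 5)] = -30(t − 2) / (7(t + 5)).
So |(-8t - 10)/(t + 5) + 26/7| = 30|t − 2| / (7·|t + 5|).
Require delta ≤ 7/2, so |t + 5| ≥ |7| − |t − 2| > 7 − 7/2 = 7/2.
Hence |(-8t - 10)/(t + 5) + 26/7| < 30|t − 2|/(7·(7/2)) = (60/49)|t − 2|, which is < eps once |t − 2| < (49/60)eps.
Take delta = min(7/2, (49/60)eps). Then 0 < |t − 2| < delta forces both bounds, so |(-8t - 10)/(t + 5) + 26/7| < eps.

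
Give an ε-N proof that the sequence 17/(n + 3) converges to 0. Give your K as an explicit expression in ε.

Let ε > 0. For n ≥ 1, |17/(n + 3) − 0| = 17/(n + 3) ≤ 17/n.
We need 17/n < ε, i.e. n > 17/ε.
Take K = 17/ε. If n > K then |17/(n + 3)| ≤ 17/n < ε.

K = 17/ε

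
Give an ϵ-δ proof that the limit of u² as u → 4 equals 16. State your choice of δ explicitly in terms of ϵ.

δ = min(1, ϵ/9)

Let ϵ > 0. We seek δ > 0 with 0 < |u − 4| < δ ⇒ |u² − 16| < ϵ.
Factor: u² − 16 = (u − 4)(u + 4), so |u² − 16| = |u − 4|·|u + 4|.
Impose δ ≤ 1 so that |u| < 5; then |u + 4| ≤ 9.
Hence |u² − 16| ≤ 9|u − 4|, which is < ϵ once |u − 4| < ϵ/9.
Take δ = min(1, ϵ/9). If 0 < |u − 4| < δ then both bounds hold and |u² − 16| ≤ 9|u − 4| < 9·(ϵ/9) = ϵ.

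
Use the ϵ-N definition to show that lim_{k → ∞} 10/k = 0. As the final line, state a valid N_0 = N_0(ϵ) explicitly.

N_0 = 10/ϵ

Let ϵ > 0 be given. For k ≥ 1, |10/k − 0| = 10/(k) ≤ 10/k.
We need 10/k < ϵ, i.e. k > 10/ϵ.
Take N_0 = 10/ϵ. If k > N_0 then |10/k| ≤ 10/k < ϵ.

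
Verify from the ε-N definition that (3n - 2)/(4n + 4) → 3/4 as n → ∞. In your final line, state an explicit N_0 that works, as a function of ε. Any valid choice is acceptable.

N_0 = (5/4)/ε

Let ε > 0. For n ≥ 1, |(3n - 2)/(4n + 4) − (3/4)| = |-20|/(4(4n + 4)) = 20/(4(4n + 4)).
Since 4n + 4 ≥ 4n for n ≥ 1, this is ≤ 20/(4·4n) = (5/4)/n.
So |(3n - 2)/(4n + 4) − (3/4)| < ε whenever n > (5/4)/ε.
Take N_0 = (5/4)/ε. If n > N_0 then |(3n - 2)/(4n + 4) − (3/4)| ≤ (5/4)/n < ε.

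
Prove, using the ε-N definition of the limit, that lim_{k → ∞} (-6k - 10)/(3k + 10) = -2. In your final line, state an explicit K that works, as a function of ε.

Let ε > 0. For k ≥ 1, |(-6k - 10)/(3k + 10) + 2| = |30|/(3(3k + 10)) = 30/(3(3k + 10)).
Since 3k + 10 ≥ 3k for k ≥ 1, this is ≤ 30/(3·3k) = (10/3)/k.
So |(-6k - 10)/(3k + 10) + 2| < ε whenever k > (10/3)/ε.
Take K = (10/3)/ε. If k > K then |(-6k - 10)/(3k + 10) + 2| ≤ (10/3)/k < ε.

K = (10/3)/ε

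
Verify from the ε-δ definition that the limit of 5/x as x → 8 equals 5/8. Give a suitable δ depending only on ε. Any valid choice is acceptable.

Let ε > 0 be given. We seek δ > 0 such that 0 < |x − 8| < δ implies |5/x − (5/8)| < ε.
|5/x − (5/8)| = 5·|8 − x|/(8·|x|) = 5|x − 8|/(8|x|).
Require δ ≤ 4 so that |x| > 8 − 4 = 4, hence 8|x| > 32.
Then |5/x − (5/8)| < 5|x − 8|/32, which is < ε when |x − 8| < (32/5)ε.
Take δ = min(4, (32/5)ε). Then 0 < |x − 8| < δ gives both |x − 8| < 4 and |x − 8| < (32/5)ε, so |5/x − (5/8)| < ε.

δ = min(4, (32/5)ε)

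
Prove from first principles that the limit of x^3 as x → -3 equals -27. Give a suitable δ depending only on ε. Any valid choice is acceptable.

δ = min(1, ε/37)

Fix ε > 0. We seek δ > 0 with 0 < |x + 3| < δ ⇒ |x^3 + 27| < ε.
Factor: x^3 + 27 = (x + 3)(x^2 - 3x + 9), so |x^3 + 27| = |x + 3|·|x^2 - 3x + 9|.
Impose δ ≤ 1 so that |x| < 4; then |x^2 - 3x + 9| ≤ 37.
Hence |x^3 + 27| ≤ 37|x + 3|, which is < ε once |x + 3| < ε/37.
Take δ = min(1, ε/37). If 0 < |x + 3| < δ then both bounds hold and |x^3 + 27| ≤ 37|x + 3| < 37·(ε/37) = ε.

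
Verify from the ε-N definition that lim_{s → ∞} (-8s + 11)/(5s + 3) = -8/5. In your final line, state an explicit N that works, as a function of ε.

Suppose ε > 0. We seek N > 0 such that s > N implies |(-8s + 11)/(5s + 3) + 8/5| < ε.
(-8s + 11)/(5s + 3) + 8/5 = (5(-8s + 11) − (-8)(5s + 3)) / (5(5s + 3)) = 79/(5(5s + 3)).
For s > 0 we have 5s + 3 > 5s, so |(-8s + 11)/(5s + 3) + 8/5| = 79/(5(5s + 3)) < 79/(5·5s) = (79/25)/s.
Thus |(-8s + 11)/(5s + 3) + 8/5| < ε whenever s > (79/25)/ε.
Take N = (79/25)/ε. If s > N then |(-8s + 11)/(5s + 3) + 8/5| < (79/25)/s < ε.

N = (79/25)/ε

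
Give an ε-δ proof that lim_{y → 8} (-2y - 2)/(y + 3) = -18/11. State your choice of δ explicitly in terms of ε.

δ = min(11/2, (121/8)ε)

Let ε > 0. We want δ > 0 with 0 < |y − 8| < δ ⇒ |(-2y - 2)/(y + 3) + 18/11| < ε.
Combining over a common denominator, (-2y - 2)/(y + 3) + 18/11 = [(-2y - 2)·11 − (-18)·(y + 3)] / [11·(y + 3)] = -4(y − 8) / (11(y + 3)).
So |(-2y - 2)/(y + 3) + 18/11| = 4|y − 8| / (11·|y + 3|).
Require δ ≤ 11/2, so |y + 3| ≥ |11| − |y − 8| > 11 − 11/2 = 11/2.
Hence |(-2y - 2)/(y + 3) + 18/11| < 4|y − 8|/(11·(11/2)) = (8/121)|y − 8|, which is < ε once |y − 8| < (121/8)ε.
Take δ = min(11/2, (121/8)ε). Then 0 < |y − 8| < δ forces both bounds, so |(-2y - 2)/(y + 3) + 18/11| < ε.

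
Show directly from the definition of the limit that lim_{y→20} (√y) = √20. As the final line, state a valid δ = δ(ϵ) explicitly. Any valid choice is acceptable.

Suppose ϵ > 0. We want δ > 0 such that 0 < |y − 20| < δ implies |√y − √20| < ϵ.
Rationalise: √y − √20 = (y − 20)/(√y + √20), so |√y − √20| = |y − 20|/(√y + √20).
Restrict δ ≤ 20 so that |y − 20| < 20 forces y > 0, and then √y + √20 > √20.
Hence |√y − √20| < |y − 20|/√20, which is < ϵ once |y − 20| < √20·ϵ.
Take δ = min(20, √20·ϵ). If 0 < |y − 20| < δ then y > 0 and |√y − √20| < |y − 20|/√20 < ϵ.

δ = min(20, √20·ϵ)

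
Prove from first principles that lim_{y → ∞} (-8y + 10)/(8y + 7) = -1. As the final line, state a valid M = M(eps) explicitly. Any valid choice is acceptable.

Fix eps > 0. We seek M > 0 such that y > M implies |(-8y + 10)/(8y + 7) + 1| < eps.
(-8y + 10)/(8y + 7) + 1 = (8(-8y + 10) − (-8)(8y + 7)) / (8(8y + 7)) = 136/(8(8y + 7)).
For y > 0 we have 8y + 7 > 8y, so |(-8y + 10)/(8y + 7) + 1| = 136/(8(8y + 7)) < 136/(8·8y) = (17/8)/y.
Thus |(-8y + 10)/(8y + 7) + 1| < eps whenever y > (17/8)/eps.
Take M = (17/8)/eps. If y > M then |(-8y + 10)/(8y + 7) + 1| < (17/8)/y < eps.

M = (17/8)/eps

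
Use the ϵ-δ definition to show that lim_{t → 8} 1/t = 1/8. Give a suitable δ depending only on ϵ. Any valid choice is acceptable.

Suppose ϵ > 0. We seek δ > 0 such that 0 < |t − 8| < δ implies |1/t − (1/8)| < ϵ.
|1/t − (1/8)| = |8 − t|/(8·|t|) = |t − 8|/(8|t|).
Require δ ≤ 4 so that |t| > 8 − 4 = 4, hence 8|t| > 32.
Then |1/t − (1/8)| < |t − 8|/32, which is < ϵ when |t − 8| < 32ϵ.
Take δ = min(4, 32ϵ). Then 0 < |t − 8| < δ gives both |t − 8| < 4 and |t − 8| < 32ϵ, so |1/t − (1/8)| < ϵ.

δ = min(4, 32ϵ)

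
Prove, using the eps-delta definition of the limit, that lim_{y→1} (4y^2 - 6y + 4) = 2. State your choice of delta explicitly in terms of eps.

Let eps > 0 be given. We want delta > 0 such that 0 < |y − 1| < delta implies |(4y^2 - 6y + 4) − 2| < eps.
(4y^2 - 6y + 4) − 2 = 4y^2 - 6y + 2 = (y − 1)(4y - 2).
So |(4y^2 - 6y + 4) − 2| = |y − 1|·|4y - 2|.
Assume first that |y − 1| < 1, so |y| < 2. Then |4y - 2| ≤ 4·2 + 2 = 10.
Hence |(4y^2 - 6y + 4) − 2| ≤ 10|y − 1| < eps provided |y − 1| < eps/10.
Take delta = min(1, eps/10). Then 0 < |y − 1| < delta gives both |y − 1| < 1 and |y − 1| < eps/10, so |(4y^2 - 6y + 4) − 2| < eps.

delta = min(1, eps/10)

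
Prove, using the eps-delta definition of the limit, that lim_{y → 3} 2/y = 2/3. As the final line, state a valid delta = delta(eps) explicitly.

delta = min(3/2, (9/4)eps)

Let eps > 0 be given. We seek delta > 0 such that 0 < |y − 3| < delta implies |2/y − (2/3)| < eps.
|2/y − (2/3)| = 2·|3 − y|/(3·|y|) = 2|y − 3|/(3|y|).
Restrict delta ≤ 3/2. Then |y − 3| < 3/2 gives |y| > 3/2, so 3|y| > 9/2.
Then |2/y − (2/3)| < 2|y − 3|/(9/2), which is < eps when |y − 3| < (9/4)eps.
Take delta = min(3/2, (9/4)eps). Then 0 < |y − 3| < delta gives both |y − 3| < 3/2 and |y − 3| < (9/4)eps, so |2/y − (2/3)| < eps.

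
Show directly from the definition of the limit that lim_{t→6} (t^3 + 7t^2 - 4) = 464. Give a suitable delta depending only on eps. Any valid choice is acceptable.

Fix eps > 0. We want delta > 0 such that 0 < |t − 6| < delta implies |(t^3 + 7t^2 - 4) − 464| < eps.
(t^3 + 7t^2 - 4) − 464 = t^3 + 7t^2 - 468 = (t − 6)(t^2 + 13t + 78).
So |(t^3 + 7t^2 - 4) − 464| = |t − 6|·|t^2 + 13t + 78|.
Require delta ≤ 2. Then |t − 6| < 2 gives |t| < 8, and by the triangle inequality |t^2 + 13t + 78| ≤ 8^2 + 13·8 + 78 = 246.
Hence |(t^3 + 7t^2 - 4) − 464| ≤ 246|t − 6| < eps provided |t − 6| < eps/246.
Choosing delta = min(2, eps/246) ensures both conditions, hence |(t^3 + 7t^2 - 4) − 464| < eps.

delta = min(2, eps/246)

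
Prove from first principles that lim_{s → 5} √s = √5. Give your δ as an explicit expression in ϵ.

δ = min(5, √5·ϵ)

Fix ϵ > 0. We want δ > 0 such that 0 < |s − 5| < δ implies |√s − √5| < ϵ.
Rationalise: √s − √5 = (s − 5)/(√s + √5), so |√s − √5| = |s − 5|/(√s + √5).
Restrict δ ≤ 5 so that |s − 5| < 5 forces s > 0, and then √s + √5 > √5.
Hence |√s − √5| < |s − 5|/√5, which is < ϵ once |s − 5| < √5·ϵ.
Take δ = min(5, √5·ϵ). If 0 < |s − 5| < δ then s > 0 and |√s − √5| < |s − 5|/√5 < ϵ.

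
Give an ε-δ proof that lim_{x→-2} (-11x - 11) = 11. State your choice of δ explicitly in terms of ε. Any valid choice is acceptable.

Let ε > 0 be given. We need δ > 0 so that 0 < |x + 2| < δ implies |(-11x - 11) − 11| < ε.
Since (-11x - 11) − 11 = -11(x + 2), we have |(-11x - 11) − 11| = 11|x + 2|.
Thus it suffices that |x + 2| < ε/11.
Take δ = ε/11. If 0 < |x + 2| < δ then |(-11x - 11) − 11| = 11|x + 2| < 11·(ε/11) = ε.

δ = ε/11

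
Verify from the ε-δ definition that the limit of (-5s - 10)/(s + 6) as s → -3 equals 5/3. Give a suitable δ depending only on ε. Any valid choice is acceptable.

Let ε > 0. We want δ > 0 with 0 < |s + 3| < δ ⇒ |(-5s - 10)/(s + 6) − (5/3)| < ε.
Combining over a common denominator, (-5s - 10)/(s + 6) − (5/3) = [(-5s - 10)·3 − 5·(s + 6)] / [3·(s + 6)] = -20(s + 3) / (3(s + 6)).
So |(-5s - 10)/(s + 6) − (5/3)| = 20|s + 3| / (3·|s + 6|).
Restrict δ ≤ 3/2. Then |s + 3| < 3/2 gives |s + 6| = |(s + 3) + 3| ≥ 3 − 3/2 = 3/2.
Hence |(-5s - 10)/(s + 6) − (5/3)| < 20|s + 3|/(3·(3/2)) = (40/9)|s + 3|, which is < ε once |s + 3| < (9/40)ε.
Take δ = min(3/2, (9/40)ε). Then 0 < |s + 3| < δ forces both bounds, so |(-5s - 10)/(s + 6) − (5/3)| < ε.

δ = min(3/2, (9/40)ε)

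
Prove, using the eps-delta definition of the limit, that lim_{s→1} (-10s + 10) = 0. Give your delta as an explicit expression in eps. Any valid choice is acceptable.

delta = eps/10

Suppose eps > 0. We need delta > 0 so that 0 < |s − 1| < delta implies |(-10s + 10)| < eps.
Since (-10s + 10) = -10(s − 1), we have |(-10s + 10)| = 10|s − 1|.
So 10|s − 1| < eps exactly when |s − 1| < eps/10.
Take delta = eps/10. If 0 < |s − 1| < delta then |(-10s + 10)| = 10|s − 1| < 10·(eps/10) = eps.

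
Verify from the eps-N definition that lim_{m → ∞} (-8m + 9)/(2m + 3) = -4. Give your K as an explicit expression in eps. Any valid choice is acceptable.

K = (21/2)/eps

Let eps > 0. For m ≥ 1, |(-8m + 9)/(2m + 3) + 4| = |42|/(2(2m + 3)) = 42/(2(2m + 3)).
Since 2m + 3 ≥ 2m for m ≥ 1, this is ≤ 42/(2·2m) = (21/2)/m.
So |(-8m + 9)/(2m + 3) + 4| < eps whenever m > (21/2)/eps.
Take K = (21/2)/eps. If m > K then |(-8m + 9)/(2m + 3) + 4| ≤ (21/2)/m < eps.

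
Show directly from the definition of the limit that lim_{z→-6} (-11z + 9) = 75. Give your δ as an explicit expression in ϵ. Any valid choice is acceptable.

δ = ϵ/11

Suppose ϵ > 0. We need δ > 0 so that 0 < |z + 6| < δ implies |(-11z + 9) − 75| < ϵ.
|(-11z + 9) − 75| = |-11z - 66| = 11|z + 6|.
Thus it suffices that |z + 6| < ϵ/11.
Choosing δ = ϵ/11 gives |(-11z + 9) − 75| = 11|z + 6| < ϵ whenever |z + 6| < δ.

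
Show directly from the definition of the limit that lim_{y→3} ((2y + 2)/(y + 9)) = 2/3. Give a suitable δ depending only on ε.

Let ε > 0 be given. We want δ > 0 with 0 < |y − 3| < δ ⇒ |(2y + 2)/(y + 9) − (2/3)| < ε.
Combining over a common denominator, (2y + 2)/(y + 9) − (2/3) = [(2y + 2)·12 − 8·(y + 9)] / [12·(y + 9)] = 16(y − 3) / (12(y + 9)).
So |(2y + 2)/(y + 9) − (2/3)| = 16|y − 3| / (12·|y + 9|).
Restrict δ ≤ 6. Then |y − 3| < 6 gives |y + 9| = |(y − 3) + 12| ≥ 12 − 6 = 6.
Hence |(2y + 2)/(y + 9) − (2/3)| < 16|y − 3|/(12·6) = (2/9)|y − 3|, which is < ε once |y − 3| < (9/2)ε.
Take δ = min(6, (9/2)ε). Then 0 < |y − 3| < δ forces both bounds, so |(2y + 2)/(y + 9) − (2/3)| < ε.

δ = min(6, (9/2)ε)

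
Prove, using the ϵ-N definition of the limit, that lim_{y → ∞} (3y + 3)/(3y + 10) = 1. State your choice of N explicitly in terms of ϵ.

N = (7/3)/ϵ

Let ϵ > 0 be given. We seek N > 0 such that y > N implies |(3y + 3)/(3y + 10) − 1| < ϵ.
(3y + 3)/(3y + 10) − 1 = (3(3y + 3) − 3(3y + 10)) / (3(3y + 10)) = -21/(3(3y + 10)).
For y > 0 we have 3y + 10 > 3y, so |(3y + 3)/(3y + 10) − 1| = 21/(3(3y + 10)) < 21/(3·3y) = (7/3)/y.
Thus |(3y + 3)/(3y + 10) − 1| < ϵ whenever y > (7/3)/ϵ.
Take N = (7/3)/ϵ. If y > N then |(3y + 3)/(3y + 10) − 1| < (7/3)/y < ϵ.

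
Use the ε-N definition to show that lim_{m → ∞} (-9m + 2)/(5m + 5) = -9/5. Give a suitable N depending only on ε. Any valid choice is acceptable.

N = (11/5)/ε

Suppose ε > 0. For m ≥ 1, |(-9m + 2)/(5m + 5) + 9/5| = |55|/(5(5m + 5)) = 55/(5(5m + 5)).
Since 5m + 5 ≥ 5m for m ≥ 1, this is ≤ 55/(5·5m) = (11/5)/m.
So |(-9m + 2)/(5m + 5) + 9/5| < ε whenever m > (11/5)/ε.
Take N = (11/5)/ε. If m > N then |(-9m + 2)/(5m + 5) + 9/5| ≤ (11/5)/m < ε.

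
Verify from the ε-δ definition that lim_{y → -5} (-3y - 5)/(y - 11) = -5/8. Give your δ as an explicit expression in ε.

Suppose ε > 0. We want δ > 0 with 0 < |y + 5| < δ ⇒ |(-3y - 5)/(y - 11) + 5/8| < ε.
Combining over a common denominator, (-3y - 5)/(y - 11) + 5/8 = [(-3y - 5)·(-16) − 10·(y - 11)] / [(-16)·(y - 11)] = 38(y + 5) / ((-16)(y - 11)).
So |(-3y - 5)/(y - 11) + 5/8| = 38|y + 5| / (16·|y − 11|).
Restrict δ ≤ 8. Then |y + 5| < 8 gives |y − 11| = |(y + 5) + (-16)| ≥ 16 − 8 = 8.
Hence |(-3y - 5)/(y - 11) + 5/8| < 38|y + 5|/(16·8) = (19/64)|y + 5|, which is < ε once |y + 5| < (64/19)ε.
Take δ = min(8, (64/19)ε). Then 0 < |y + 5| < δ forces both bounds, so |(-3y - 5)/(y - 11) + 5/8| < ε.

δ = min(8, (64/19)ε)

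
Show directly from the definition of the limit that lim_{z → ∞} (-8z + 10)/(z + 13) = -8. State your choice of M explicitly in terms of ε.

M = 114/ε

Suppose ε > 0. We seek M > 0 such that z > M implies |(-8z + 10)/(z + 13) + 8| < ε.
(-8z + 10)/(z + 13) + 8 = ((-8z + 10) − (-8)(z + 13)) / ((z + 13)) = 114/((z + 13)).
For z > 0 we have z + 13 > z, so |(-8z + 10)/(z + 13) + 8| = 114/((z + 13)) < 114/(z) = 114/z.
Thus |(-8z + 10)/(z + 13) + 8| < ε whenever z > 114/ε.
Take M = 114/ε. If z > M then |(-8z + 10)/(z + 13) + 8| < 114/z < ε.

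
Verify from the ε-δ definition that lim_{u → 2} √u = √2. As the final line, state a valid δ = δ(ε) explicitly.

δ = min(2, √2·ε)

Fix ε > 0. We want δ > 0 such that 0 < |u − 2| < δ implies |√u − √2| < ε.
Rationalise: √u − √2 = (u − 2)/(√u + √2), so |√u − √2| = |u − 2|/(√u + √2).
Restrict δ ≤ 2 so that |u − 2| < 2 forces u > 0, and then √u + √2 > √2.
Hence |√u − √2| < |u − 2|/√2, which is < ε once |u − 2| < √2·ε.
Take δ = min(2, √2·ε). If 0 < |u − 2| < δ then u > 0 and |√u − √2| < |u − 2|/√2 < ε.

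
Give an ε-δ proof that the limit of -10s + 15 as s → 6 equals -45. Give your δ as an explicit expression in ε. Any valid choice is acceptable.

Let ε > 0. We need δ > 0 so that 0 < |s − 6| < δ implies |(-10s + 15) + 45| < ε.
|(-10s + 15) + 45| = |-10s + 60| = 10|s − 6|.
Thus it suffices that |s − 6| < ε/10.
Choosing δ = ε/10 gives |(-10s + 15) + 45| = 10|s − 6| < ε whenever |s − 6| < δ.

δ = ε/10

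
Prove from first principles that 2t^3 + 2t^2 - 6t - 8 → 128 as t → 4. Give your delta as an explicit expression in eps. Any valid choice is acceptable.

Fix eps > 0. We want delta > 0 such that 0 < |t − 4| < delta implies |(2t^3 + 2t^2 - 6t - 8) − 128| < eps.
(2t^3 + 2t^2 - 6t - 8) − 128 = 2t^3 + 2t^2 - 6t - 136 = (t − 4)(2t^2 + 10t + 34).
So |(2t^3 + 2t^2 - 6t - 8) − 128| = |t − 4|·|2t^2 + 10t + 34|.
Require delta ≤ 2. Then |t − 4| < 2 gives |t| < 6, and by the triangle inequality |2t^2 + 10t + 34| ≤ 2·6^2 + 10·6 + 34 = 166.
Hence |(2t^3 + 2t^2 - 6t - 8) − 128| ≤ 166|t − 4| < eps provided |t − 4| < eps/166.
Choosing delta = min(2, eps/166) ensures both conditions, hence |(2t^3 + 2t^2 - 6t - 8) − 128| < eps.

delta = min(2, eps/166)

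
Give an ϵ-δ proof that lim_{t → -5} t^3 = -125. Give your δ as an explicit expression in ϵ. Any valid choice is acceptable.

δ = min(2, ϵ/109)

Let ϵ > 0. We seek δ > 0 with 0 < |t + 5| < δ ⇒ |t^3 + 125| < ϵ.
Factor: t^3 + 125 = (t + 5)(t^2 - 5t + 25), so |t^3 + 125| = |t + 5|·|t^2 - 5t + 25|.
Impose δ ≤ 2 so that |t| < 7; then |t^2 - 5t + 25| ≤ 109.
Hence |t^3 + 125| ≤ 109|t + 5|, which is < ϵ once |t + 5| < ϵ/109.
Take δ = min(2, ϵ/109). If 0 < |t + 5| < δ then both bounds hold and |t^3 + 125| ≤ 109|t + 5| < 109·(ϵ/109) = ϵ.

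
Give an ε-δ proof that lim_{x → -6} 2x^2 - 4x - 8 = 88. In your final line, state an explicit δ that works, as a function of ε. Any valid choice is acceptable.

Suppose ε > 0. We want δ > 0 such that 0 < |x + 6| < δ implies |(2x^2 - 4x - 8) − 88| < ε.
(2x^2 - 4x - 8) − 88 = 2x^2 - 4x - 96 = (x + 6)(2x - 16).
So |(2x^2 - 4x - 8) − 88| = |x + 6|·|2x - 16|.
Require δ ≤ 1. Then |x + 6| < 1 gives |x| < 7, and by the triangle inequality |2x - 16| ≤ 2·7 + 16 = 30.
Hence |(2x^2 - 4x - 8) − 88| ≤ 30|x + 6| < ε provided |x + 6| < ε/30.
Choosing δ = min(1, ε/30) ensures both conditions, hence |(2x^2 - 4x - 8) − 88| < ε.

δ = min(1, ε/30)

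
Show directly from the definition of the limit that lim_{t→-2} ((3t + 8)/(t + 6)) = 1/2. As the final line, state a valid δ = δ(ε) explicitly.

Suppose ε > 0. We want δ > 0 with 0 < |t + 2| < δ ⇒ |(3t + 8)/(t + 6) − (1/2)| < ε.
Combining over a common denominator, (3t + 8)/(t + 6) − (1/2) = [(3t + 8)·4 − 2·(t + 6)] / [4·(t + 6)] = 10(t + 2) / (4(t + 6)).
So |(3t + 8)/(t + 6) − (1/2)| = 10|t + 2| / (4·|t + 6|).
Restrict δ ≤ 2. Then |t + 2| < 2 gives |t + 6| = |(t + 2) + 4| ≥ 4 − 2 = 2.
Hence |(3t + 8)/(t + 6) − (1/2)| < 10|t + 2|/(4·2) = (5/4)|t + 2|, which is < ε once |t + 2| < (4/5)ε.
Take δ = min(2, (4/5)ε). Then 0 < |t + 2| < δ forces both bounds, so |(3t + 8)/(t + 6) − (1/2)| < ε.

δ = min(2, (4/5)ε)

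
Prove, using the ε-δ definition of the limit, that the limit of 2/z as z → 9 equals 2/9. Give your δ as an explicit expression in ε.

δ = min(9/2, (81/4)ε)

Let ε > 0. We seek δ > 0 such that 0 < |z − 9| < δ implies |2/z − (2/9)| < ε.
|2/z − (2/9)| = 2·|9 − z|/(9·|z|) = 2|z − 9|/(9|z|).
Restrict δ ≤ 9/2. Then |z − 9| < 9/2 gives |z| > 9/2, so 9|z| > 81/2.
Then |2/z − (2/9)| < 2|z − 9|/(81/2), which is < ε when |z − 9| < (81/4)ε.
Take δ = min(9/2, (81/4)ε). Then 0 < |z − 9| < δ gives both |z − 9| < 9/2 and |z − 9| < (81/4)ε, so |2/z − (2/9)| < ε.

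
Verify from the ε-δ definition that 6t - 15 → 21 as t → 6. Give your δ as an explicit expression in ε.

Suppose ε > 0. We need δ > 0 so that 0 < |t − 6| < δ implies |(6t - 15) − 21| < ε.
|(6t - 15) − 21| = |6t - 36| = 6|t − 6|.
So 6|t − 6| < ε exactly when |t − 6| < ε/6.
Take δ = ε/6. If 0 < |t − 6| < δ then |(6t - 15) − 21| = 6|t − 6| < 6·(ε/6) = ε.

δ = ε/6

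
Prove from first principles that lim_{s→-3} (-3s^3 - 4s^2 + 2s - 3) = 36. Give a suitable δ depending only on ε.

δ = min(1, ε/81)

Fix ε > 0. We want δ > 0 such that 0 < |s + 3| < δ implies |(-3s^3 - 4s^2 + 2s - 3) − 36| < ε.
(-3s^3 - 4s^2 + 2s - 3) − 36 = -3s^3 - 4s^2 + 2s - 39 = (s + 3)(-3s^2 + 5s - 13).
So |(-3s^3 - 4s^2 + 2s - 3) − 36| = |s + 3|·|-3s^2 + 5s - 13|.
Require δ ≤ 1. Then |s + 3| < 1 gives |s| < 4, and by the triangle inequality |-3s^2 + 5s - 13| ≤ 3·4^2 + 5·4 + 13 = 81.
Hence |(-3s^3 - 4s^2 + 2s - 3) − 36| ≤ 81|s + 3| < ε provided |s + 3| < ε/81.
Take δ = min(1, ε/81). Then 0 < |s + 3| < δ gives both |s + 3| < 1 and |s + 3| < ε/81, so |(-3s^3 - 4s^2 + 2s - 3) − 36| < ε.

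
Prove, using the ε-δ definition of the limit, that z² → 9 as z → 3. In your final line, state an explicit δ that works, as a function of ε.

δ = min(1, ε/7)

Suppose ε > 0. We seek δ > 0 with 0 < |z − 3| < δ ⇒ |z² − 9| < ε.
Factor: z² − 9 = (z − 3)(z + 3), so |z² − 9| = |z − 3|·|z + 3|.
Restrict δ ≤ 1. Then |z − 3| < 1 gives |z| < 4, so by the triangle inequality |z + 3| ≤ 4 + 3 = 7.
Hence |z² − 9| ≤ 7|z − 3|, which is < ε once |z − 3| < ε/7.
Take δ = min(1, ε/7). If 0 < |z − 3| < δ then both bounds hold and |z² − 9| ≤ 7|z − 3| < 7·(ε/7) = ε.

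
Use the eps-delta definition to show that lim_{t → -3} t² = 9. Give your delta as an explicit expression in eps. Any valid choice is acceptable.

delta = min(1, eps/7)

Fix eps > 0. We seek delta > 0 with 0 < |t + 3| < delta ⇒ |t² − 9| < eps.
Factor: t² − 9 = (t + 3)(t - 3), so |t² − 9| = |t + 3|·|t - 3|.
Restrict delta ≤ 1. Then |t + 3| < 1 gives |t| < 4, so by the triangle inequality |t - 3| ≤ 4 + 3 = 7.
Hence |t² − 9| ≤ 7|t + 3|, which is < eps once |t + 3| < eps/7.
Take delta = min(1, eps/7). If 0 < |t + 3| < delta then both bounds hold and |t² − 9| ≤ 7|t + 3| < 7·(eps/7) = eps.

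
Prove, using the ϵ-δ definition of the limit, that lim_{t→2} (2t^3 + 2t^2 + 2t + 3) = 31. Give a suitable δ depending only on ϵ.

δ = min(2, ϵ/70)

Let ϵ > 0. We want δ > 0 such that 0 < |t − 2| < δ implies |(2t^3 + 2t^2 + 2t + 3) − 31| < ϵ.
(2t^3 + 2t^2 + 2t + 3) − 31 = 2t^3 + 2t^2 + 2t - 28 = (t − 2)(2t^2 + 6t + 14).
So |(2t^3 + 2t^2 + 2t + 3) − 31| = |t − 2|·|2t^2 + 6t + 14|.
Require δ ≤ 2. Then |t − 2| < 2 gives |t| < 4, and by the triangle inequality |2t^2 + 6t + 14| ≤ 2·4^2 + 6·4 + 14 = 70.
Hence |(2t^3 + 2t^2 + 2t + 3) − 31| ≤ 70|t − 2| < ϵ provided |t − 2| < ϵ/70.
Choosing δ = min(2, ϵ/70) ensures both conditions, hence |(2t^3 + 2t^2 + 2t + 3) − 31| < ϵ.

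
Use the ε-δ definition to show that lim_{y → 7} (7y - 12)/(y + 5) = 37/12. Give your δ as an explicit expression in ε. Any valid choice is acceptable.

δ = min(6, (72/47)ε)

Fix ε > 0. We want δ > 0 with 0 < |y − 7| < δ ⇒ |(7y - 12)/(y + 5) − (37/12)| < ε.
Combining over a common denominator, (7y - 12)/(y + 5) − (37/12) = [(7y - 12)·12 − 37·(y + 5)] / [12·(y + 5)] = 47(y − 7) / (12(y + 5)).
So |(7y - 12)/(y + 5) − (37/12)| = 47|y − 7| / (12·|y + 5|).
Restrict δ ≤ 6. Then |y − 7| < 6 gives |y + 5| = |(y − 7) + 12| ≥ 12 − 6 = 6.
Hence |(7y - 12)/(y + 5) − (37/12)| < 47|y − 7|/(12·6) = (47/72)|y − 7|, which is < ε once |y − 7| < (72/47)ε.
Take δ = min(6, (72/47)ε). Then 0 < |y − 7| < δ forces both bounds, so |(7y - 12)/(y + 5) − (37/12)| < ε.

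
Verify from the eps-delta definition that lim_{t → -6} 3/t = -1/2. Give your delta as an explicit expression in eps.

Let eps > 0 be given. We seek delta > 0 such that 0 < |t + 6| < delta implies |3/t + 1/2| < eps.
|3/t + 1/2| = 3·|-6 − t|/(6·|t|) = 3|t + 6|/(6|t|).
Restrict delta ≤ 3. Then |t + 6| < 3 gives |t| > 3, so 6|t| > 18.
Then |3/t + 1/2| < 3|t + 6|/18, which is < eps when |t + 6| < 6eps.
Take delta = min(3, 6eps). Then 0 < |t + 6| < delta gives both |t + 6| < 3 and |t + 6| < 6eps, so |3/t + 1/2| < eps.

delta = min(3, 6eps)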